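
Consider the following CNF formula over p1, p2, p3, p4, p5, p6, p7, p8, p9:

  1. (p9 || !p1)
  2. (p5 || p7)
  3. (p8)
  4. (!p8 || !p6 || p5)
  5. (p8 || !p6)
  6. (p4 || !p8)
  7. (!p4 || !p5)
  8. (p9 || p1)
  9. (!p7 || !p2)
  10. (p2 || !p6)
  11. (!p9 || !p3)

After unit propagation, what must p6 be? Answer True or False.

False

Unit clause (p8) sets p8 = True.
(!p8 || p4) with p8 = True leaves only p4, so p4 = True.
(!p4 || !p5): since p4 = True, the clause reduces to (!p5). p5 = False.
From (p7 || p5) and p5 = False: p7 = True.
In (!p8 || p5 || !p6), !p8, p5 are now false; !p6 must hold, so p6 = False.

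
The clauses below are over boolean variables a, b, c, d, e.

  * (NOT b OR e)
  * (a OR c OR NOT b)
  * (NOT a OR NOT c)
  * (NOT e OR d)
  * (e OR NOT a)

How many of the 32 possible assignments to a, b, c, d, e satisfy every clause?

9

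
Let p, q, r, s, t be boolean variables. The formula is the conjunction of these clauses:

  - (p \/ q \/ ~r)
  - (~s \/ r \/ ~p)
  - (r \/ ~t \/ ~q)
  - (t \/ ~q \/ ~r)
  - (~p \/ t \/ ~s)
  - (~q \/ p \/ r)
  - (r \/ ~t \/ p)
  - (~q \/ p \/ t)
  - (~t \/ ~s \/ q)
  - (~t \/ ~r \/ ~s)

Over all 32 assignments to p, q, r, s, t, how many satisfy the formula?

Split on r, then t.
  r=1, t=1: remaining (p,q,s) ∈ {(0,1,0); (1,0,0); (1,1,0)} — 3.
  r=1, t=0: remaining (p,q,s) ∈ {(1,0,0)} — 1.
  r=0, t=1: remaining (p,q,s) ∈ {(1,0,0)} — 1.
  r=0, t=0: remaining (p,q,s) ∈ {(0,0,0); (0,0,1); (1,0,0); (1,1,0)} — 4.
Total: 3 + 1 + 1 + 4 = 9.

9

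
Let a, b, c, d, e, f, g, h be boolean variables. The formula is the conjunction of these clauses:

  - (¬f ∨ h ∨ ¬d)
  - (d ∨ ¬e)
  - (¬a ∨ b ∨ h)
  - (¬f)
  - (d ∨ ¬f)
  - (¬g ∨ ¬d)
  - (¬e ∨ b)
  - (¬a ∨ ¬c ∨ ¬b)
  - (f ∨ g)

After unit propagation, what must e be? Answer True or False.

False

(¬f) stands alone — f = False.
(g ∨ f) with f = False leaves only g, so g = True.
In (¬g ∨ ¬d), ¬g is now false; ¬d must hold, so d = False.
From (¬e ∨ d) and d = False: e = False.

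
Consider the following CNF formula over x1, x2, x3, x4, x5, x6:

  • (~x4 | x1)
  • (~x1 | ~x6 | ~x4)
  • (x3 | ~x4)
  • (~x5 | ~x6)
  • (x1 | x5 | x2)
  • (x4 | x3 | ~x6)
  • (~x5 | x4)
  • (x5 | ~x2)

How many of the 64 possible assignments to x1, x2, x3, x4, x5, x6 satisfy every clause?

Satisfying assignments:
  x1=T x2=F x3=F x4=F x5=F x6=F
  x1=T x2=F x3=T x4=F x5=F x6=F
  x1=T x2=F x3=T x4=F x5=F x6=T
  x1=T x2=F x3=T x4=T x5=F x6=F
  x1=T x2=F x3=T x4=T x5=T x6=F
  x1=T x2=T x3=T x4=T x5=T x6=F
Count: 6.

6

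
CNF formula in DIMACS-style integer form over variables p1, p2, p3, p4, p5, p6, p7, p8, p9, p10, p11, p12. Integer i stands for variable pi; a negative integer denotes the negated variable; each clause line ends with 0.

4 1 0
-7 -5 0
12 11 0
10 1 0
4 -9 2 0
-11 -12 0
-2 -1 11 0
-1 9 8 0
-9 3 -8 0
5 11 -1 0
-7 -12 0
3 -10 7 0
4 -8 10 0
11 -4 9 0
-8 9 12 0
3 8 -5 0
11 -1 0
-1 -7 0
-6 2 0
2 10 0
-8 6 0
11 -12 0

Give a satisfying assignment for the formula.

Pure literal: p3 appears only positively; assign p3 = True.
Set p1 = True and propagate.
  then p11 is forced to True.
  then p12 is forced to False.
  then p7 is forced to False.
Try p2 = True.
Set p4 = False and propagate.
The remaining clauses are satisfied by p5 = False, p6 = True, p8 = False, p9 = True, p10 = False.
Every clause has at least one true literal under this assignment.

p1=T, p2=T, p3=T, p4=F, p5=F, p6=T, p7=F, p8=F, p9=T, p10=F, p11=T, p12=F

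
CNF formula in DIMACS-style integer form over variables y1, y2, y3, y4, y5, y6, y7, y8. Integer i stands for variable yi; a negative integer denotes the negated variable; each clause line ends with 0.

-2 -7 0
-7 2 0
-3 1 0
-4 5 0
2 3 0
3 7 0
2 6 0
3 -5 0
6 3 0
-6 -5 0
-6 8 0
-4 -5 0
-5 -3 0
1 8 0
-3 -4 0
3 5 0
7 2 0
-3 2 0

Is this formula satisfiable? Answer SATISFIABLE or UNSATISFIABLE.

SATISFIABLE

y1 occurs only positively in the remaining clauses — set y1 = True.
y4 occurs only negated in the remaining clauses — set y4 = False.
Try y2 = True.
  then y7 is forced to False.
  then y3 is forced to True.
  then y5 is forced to False.
For the remaining variables, y6 = False, y8 = True works.
Every clause has at least one true literal under this assignment.
So y1 = True  y2 = True  y3 = True  y4 = False  y5 = False  y6 = False  y7 = False  y8 = True is a satisfying assignment.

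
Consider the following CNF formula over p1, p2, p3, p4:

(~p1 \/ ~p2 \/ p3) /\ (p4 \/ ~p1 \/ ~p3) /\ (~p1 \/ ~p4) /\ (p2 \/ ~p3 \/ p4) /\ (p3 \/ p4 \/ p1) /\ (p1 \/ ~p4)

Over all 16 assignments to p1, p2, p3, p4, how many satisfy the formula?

2

Satisfying assignments:
  p1=F p2=T p3=T p4=F
  p1=T p2=F p3=F p4=F
That's 2 in total.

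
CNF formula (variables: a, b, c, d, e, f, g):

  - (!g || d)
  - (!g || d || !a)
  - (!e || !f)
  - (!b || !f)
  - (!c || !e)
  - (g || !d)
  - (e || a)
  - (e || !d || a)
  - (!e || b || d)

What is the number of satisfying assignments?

18

Case analysis on d and e:
  d=T, e=T: remaining (a,b,c,f,g) ∈ {(F,F,F,F,T); (F,T,F,F,T); (T,F,F,F,T); (T,T,F,F,T)} — 4.
  d=T, e=F: c free; 3 ways for (a,b,f,g) × 2^1 = 6.
  d=F, e=T: remaining (a,b,c,f,g) ∈ {(F,T,F,F,F); (T,T,F,F,F)} — 2.
  d=F, e=F: c free; 3 ways for (a,b,f,g) × 2^1 = 6.
Total: 4 + 6 + 2 + 6 = 18.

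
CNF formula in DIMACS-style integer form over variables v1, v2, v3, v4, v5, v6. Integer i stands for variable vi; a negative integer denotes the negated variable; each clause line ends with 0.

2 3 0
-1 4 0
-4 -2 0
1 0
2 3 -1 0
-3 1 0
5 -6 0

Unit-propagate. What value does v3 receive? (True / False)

True

(v1) stands alone — v1 = True.
(v4 \/ ~v1) with v1 = True leaves only v4, so v4 = True.
In (~v4 \/ ~v2), ~v4 is now false; ~v2 must hold, so v2 = False.
From (v2 \/ v3) and v2 = False: v3 = True.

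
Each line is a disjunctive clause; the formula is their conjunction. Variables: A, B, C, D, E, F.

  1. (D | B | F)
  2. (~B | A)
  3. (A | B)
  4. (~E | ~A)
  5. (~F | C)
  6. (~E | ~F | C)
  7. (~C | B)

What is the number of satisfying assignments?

The models are:
  A=T B=F C=F D=T E=F F=F
  A=T B=T C=F D=F E=F F=F
  A=T B=T C=F D=T E=F F=F
  A=T B=T C=T D=F E=F F=F
  A=T B=T C=T D=F E=F F=T
  A=T B=T C=T D=T E=F F=F
  A=T B=T C=T D=T E=F F=T
That's 7 in total.

7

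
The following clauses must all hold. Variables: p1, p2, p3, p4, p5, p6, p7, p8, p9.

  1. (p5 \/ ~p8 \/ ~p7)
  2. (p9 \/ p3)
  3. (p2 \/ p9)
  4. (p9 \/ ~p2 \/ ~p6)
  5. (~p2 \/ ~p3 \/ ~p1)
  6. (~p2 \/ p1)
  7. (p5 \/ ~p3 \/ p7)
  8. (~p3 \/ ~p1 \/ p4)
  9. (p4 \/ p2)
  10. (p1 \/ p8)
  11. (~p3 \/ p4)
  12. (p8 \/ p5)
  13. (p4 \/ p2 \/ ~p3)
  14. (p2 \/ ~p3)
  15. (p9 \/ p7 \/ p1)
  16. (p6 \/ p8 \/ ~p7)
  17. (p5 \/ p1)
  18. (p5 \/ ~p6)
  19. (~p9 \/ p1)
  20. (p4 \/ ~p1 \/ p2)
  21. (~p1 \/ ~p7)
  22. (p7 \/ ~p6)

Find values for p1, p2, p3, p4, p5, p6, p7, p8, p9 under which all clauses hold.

p1=T, p2=T, p3=F, p4=T, p5=T, p6=F, p7=F, p8=F, p9=T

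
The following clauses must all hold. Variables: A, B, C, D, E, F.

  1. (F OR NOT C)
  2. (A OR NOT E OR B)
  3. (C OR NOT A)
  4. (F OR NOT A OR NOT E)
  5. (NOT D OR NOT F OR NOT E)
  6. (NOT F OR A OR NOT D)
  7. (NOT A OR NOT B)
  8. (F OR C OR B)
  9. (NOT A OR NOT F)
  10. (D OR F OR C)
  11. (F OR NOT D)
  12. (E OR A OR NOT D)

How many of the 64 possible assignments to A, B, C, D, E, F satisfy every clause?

6

Satisfying assignments:
  A=0 B=0 C=0 D=0 E=0 F=1
  A=0 B=0 C=1 D=0 E=0 F=1
  A=0 B=1 C=0 D=0 E=0 F=1
  A=0 B=1 C=0 D=0 E=1 F=1
  A=0 B=1 C=1 D=0 E=0 F=1
  A=0 B=1 C=1 D=0 E=1 F=1
Count: 6.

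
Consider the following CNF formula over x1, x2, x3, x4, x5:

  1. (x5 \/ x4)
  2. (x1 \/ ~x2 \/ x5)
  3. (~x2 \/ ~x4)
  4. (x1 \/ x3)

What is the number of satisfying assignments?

Case analysis on x1 and x2:
  x1=T, x2=T: remaining (x3,x4,x5) ∈ {(F,F,T); (T,F,T)} — 2.
  x1=T, x2=F: x3 free; 3 ways for (x4,x5) × 2^1 = 6.
  x1=F, x2=T: remaining (x3,x4,x5) ∈ {(T,F,T)} — 1.
  x1=F, x2=F: remaining (x3,x4,x5) ∈ {(T,F,T); (T,T,F); (T,T,T)} — 3.
Total: 2 + 6 + 1 + 3 = 12.

12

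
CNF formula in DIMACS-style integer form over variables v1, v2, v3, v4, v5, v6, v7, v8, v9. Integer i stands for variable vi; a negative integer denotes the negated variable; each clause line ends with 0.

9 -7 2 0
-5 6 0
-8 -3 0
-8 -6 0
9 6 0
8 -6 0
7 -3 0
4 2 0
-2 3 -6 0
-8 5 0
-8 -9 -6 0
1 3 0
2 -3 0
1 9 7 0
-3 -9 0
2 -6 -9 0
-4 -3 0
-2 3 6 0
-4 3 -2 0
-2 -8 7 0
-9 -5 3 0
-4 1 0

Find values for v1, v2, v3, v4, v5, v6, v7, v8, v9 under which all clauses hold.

v1 occurs only positively in the remaining clauses — set v1 = True.
Set v2 = False and propagate.
  then v4 is forced to True.
  then v3 is forced to False.
Set v5 = False and propagate.
  then v8 is forced to False.
  then v6 is forced to False.
  then v9 is forced to True.
v7 is now unconstrained; take v7 = False.

v1 = 1, v2 = 0, v3 = 0, v4 = 1, v5 = 0, v6 = 0, v7 = 0, v8 = 0, v9 = 1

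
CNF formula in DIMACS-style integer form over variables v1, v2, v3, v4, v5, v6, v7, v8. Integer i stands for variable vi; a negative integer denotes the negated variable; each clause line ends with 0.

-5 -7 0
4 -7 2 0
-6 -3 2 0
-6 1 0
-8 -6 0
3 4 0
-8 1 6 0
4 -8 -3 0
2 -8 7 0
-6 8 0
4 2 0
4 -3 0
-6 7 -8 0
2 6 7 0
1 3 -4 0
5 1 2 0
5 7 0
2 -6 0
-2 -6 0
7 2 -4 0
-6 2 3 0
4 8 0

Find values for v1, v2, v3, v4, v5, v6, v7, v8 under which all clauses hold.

v1=True, v2=False, v3=True, v4=True, v5=False, v6=False, v7=True, v8=False

Check each clause:
  1. (¬v7 ∨ ¬v5) — ¬v5 is true.
  2. (v4 ∨ ¬v7 ∨ v2) — v4 is true.
  3. (¬v6 ∨ ¬v3 ∨ v2) — ¬v6 is true.
  4. (v1 ∨ ¬v6) — v1 is true.
  5. (¬v8 ∨ ¬v6) — ¬v8 is true.
  6. (v4 ∨ v3) — v3 is true.
  7. (v6 ∨ ¬v8 ∨ v1) — ¬v8 is true.
  8. (v4 ∨ ¬v3 ∨ ¬v8) — ¬v8 is true.
  9. (v7 ∨ ¬v8 ∨ v2) — ¬v8 is true.
  10. (¬v6 ∨ v8) — ¬v6 is true.
  11. (v2 ∨ v4) — v4 is true.
  12. (¬v3 ∨ v4) — v4 is true.
  13. (v7 ∨ ¬v8 ∨ ¬v6) — ¬v8 is true.
  14. (v6 ∨ v2 ∨ v7) — v7 is true.
  15. (v1 ∨ ¬v4 ∨ v3) — v1 is true.
  16. (v2 ∨ v1 ∨ v5) — v1 is true.
  17. (v7 ∨ v5) — v7 is true.
  18. (¬v6 ∨ v2) — ¬v6 is true.
  19. (¬v2 ∨ ¬v6) — ¬v6 is true.
  20. (¬v4 ∨ v7 ∨ v2) — v7 is true.
  21. (v3 ∨ ¬v6 ∨ v2) — ¬v6 is true.
  22. (v8 ∨ v4) — v4 is true.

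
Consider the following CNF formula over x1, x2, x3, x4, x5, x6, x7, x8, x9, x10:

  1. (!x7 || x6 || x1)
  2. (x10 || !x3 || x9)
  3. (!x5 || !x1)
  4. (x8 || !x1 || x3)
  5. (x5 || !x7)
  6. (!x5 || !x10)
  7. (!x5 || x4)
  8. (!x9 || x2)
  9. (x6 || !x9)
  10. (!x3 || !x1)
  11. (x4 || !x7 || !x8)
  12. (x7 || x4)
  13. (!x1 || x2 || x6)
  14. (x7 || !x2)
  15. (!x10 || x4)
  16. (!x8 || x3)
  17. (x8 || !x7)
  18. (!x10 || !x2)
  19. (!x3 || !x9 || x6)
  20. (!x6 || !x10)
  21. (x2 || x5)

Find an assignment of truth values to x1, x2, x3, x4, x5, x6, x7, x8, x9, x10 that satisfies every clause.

x1=F, x2=F, x3=F, x4=T, x5=T, x6=T, x7=F, x8=F, x9=F, x10=F

Check each clause:
  1. (!x7 || x1 || x6) — !x7 is true.
  2. (x9 || x10 || !x3) — !x3 is true.
  3. (!x1 || !x5) — !x1 is true.
  4. (x8 || x3 || !x1) — !x1 is true.
  5. (x5 || !x7) — !x7 is true.
  6. (!x5 || !x10) — !x10 is true.
  7. (!x5 || x4) — x4 is true.
  8. (x2 || !x9) — !x9 is true.
  9. (x6 || !x9) — x6 is true.
  10. (!x1 || !x3) — !x3 is true.
  11. (x4 || !x8 || !x7) — !x8 is true.
  12. (x4 || x7) — x4 is true.
  13. (!x1 || x6 || x2) — x6 is true.
  14. (!x2 || x7) — !x2 is true.
  15. (x4 || !x10) — x4 is true.
  16. (x3 || !x8) — !x8 is true.
  17. (x8 || !x7) — !x7 is true.
  18. (!x10 || !x2) — !x10 is true.
  19. (!x3 || x6 || !x9) — !x3 is true.
  20. (!x6 || !x10) — !x10 is true.
  21. (x5 || x2) — x5 is true.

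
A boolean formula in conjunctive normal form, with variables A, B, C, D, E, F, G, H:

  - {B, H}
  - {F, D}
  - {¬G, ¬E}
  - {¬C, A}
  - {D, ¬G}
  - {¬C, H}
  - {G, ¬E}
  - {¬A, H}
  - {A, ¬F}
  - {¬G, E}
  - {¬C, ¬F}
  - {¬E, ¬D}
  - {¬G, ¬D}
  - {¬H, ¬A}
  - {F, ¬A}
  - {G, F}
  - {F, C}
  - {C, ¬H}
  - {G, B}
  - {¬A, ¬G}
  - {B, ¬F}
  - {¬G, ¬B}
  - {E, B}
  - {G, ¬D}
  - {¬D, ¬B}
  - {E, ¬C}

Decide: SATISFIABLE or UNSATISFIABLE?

G = True:
  propagation gives E=False; an empty clause results — contradiction.
G = False:
  propagation gives E=False, F=True, A=True, H=True; an empty clause results — contradiction.
Every branch closes, so no satisfying assignment exists.

UNSATISFIABLE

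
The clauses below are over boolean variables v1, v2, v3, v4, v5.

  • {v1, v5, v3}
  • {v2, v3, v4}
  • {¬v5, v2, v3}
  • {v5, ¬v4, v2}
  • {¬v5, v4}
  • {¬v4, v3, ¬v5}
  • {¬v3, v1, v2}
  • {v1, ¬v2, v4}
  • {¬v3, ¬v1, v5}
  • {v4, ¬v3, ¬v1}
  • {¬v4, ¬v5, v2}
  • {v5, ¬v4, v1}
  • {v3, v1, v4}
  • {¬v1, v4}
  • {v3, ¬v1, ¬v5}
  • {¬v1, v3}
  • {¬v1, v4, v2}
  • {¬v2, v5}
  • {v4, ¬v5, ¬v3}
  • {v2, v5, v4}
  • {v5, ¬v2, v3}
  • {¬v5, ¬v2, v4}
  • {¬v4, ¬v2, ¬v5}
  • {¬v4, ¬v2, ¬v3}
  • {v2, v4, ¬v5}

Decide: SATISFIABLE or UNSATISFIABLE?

UNSATISFIABLE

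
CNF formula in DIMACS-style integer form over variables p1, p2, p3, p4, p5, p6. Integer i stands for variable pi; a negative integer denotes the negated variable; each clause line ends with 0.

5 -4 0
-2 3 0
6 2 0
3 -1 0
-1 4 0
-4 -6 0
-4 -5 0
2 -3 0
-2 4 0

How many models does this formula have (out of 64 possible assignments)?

2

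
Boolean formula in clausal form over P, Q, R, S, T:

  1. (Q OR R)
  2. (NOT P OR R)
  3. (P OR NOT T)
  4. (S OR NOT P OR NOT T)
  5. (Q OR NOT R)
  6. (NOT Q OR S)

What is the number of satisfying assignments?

Satisfying assignments:
  P=F Q=T R=F S=T T=F
  P=F Q=T R=T S=T T=F
  P=T Q=T R=T S=T T=F
  P=T Q=T R=T S=T T=T
That's 4 in total.

4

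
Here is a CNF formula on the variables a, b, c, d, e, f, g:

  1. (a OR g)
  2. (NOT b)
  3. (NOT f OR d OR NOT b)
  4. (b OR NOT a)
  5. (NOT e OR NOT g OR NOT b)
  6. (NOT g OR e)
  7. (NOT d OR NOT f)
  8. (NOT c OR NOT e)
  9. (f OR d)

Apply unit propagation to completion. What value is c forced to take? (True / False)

Unit clause (NOT b) sets b = False.
(b OR NOT a) with b = False leaves only NOT a, so a = False.
(g OR a): since a = False, the clause reduces to (g). g = True.
In (e OR NOT g), NOT g is now false; e must hold, so e = True.
(NOT e OR NOT c) with e = True leaves only NOT c, so c = False.

False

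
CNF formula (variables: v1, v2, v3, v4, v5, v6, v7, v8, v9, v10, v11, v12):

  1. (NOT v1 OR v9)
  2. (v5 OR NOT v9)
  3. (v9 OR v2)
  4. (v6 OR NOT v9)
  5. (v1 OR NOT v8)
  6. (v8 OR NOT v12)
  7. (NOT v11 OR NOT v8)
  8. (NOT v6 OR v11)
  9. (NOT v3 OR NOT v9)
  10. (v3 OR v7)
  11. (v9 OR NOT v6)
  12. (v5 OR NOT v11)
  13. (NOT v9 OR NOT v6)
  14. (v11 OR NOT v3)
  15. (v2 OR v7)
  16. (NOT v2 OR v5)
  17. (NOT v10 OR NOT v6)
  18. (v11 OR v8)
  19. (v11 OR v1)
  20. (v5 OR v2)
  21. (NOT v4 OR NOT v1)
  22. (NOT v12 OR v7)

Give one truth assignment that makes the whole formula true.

v1=False, v2=True, v3=True, v4=False, v5=True, v6=False, v7=False, v8=False, v9=False, v10=True, v11=True, v12=False

v4 occurs only negated in the remaining clauses — set v4 = False.
v5 occurs only positively in the remaining clauses — set v5 = True.
Set v1 = False and propagate.
  then v8 is forced to False.
  then v12 is forced to False.
  then v11 is forced to True.
Branch on v2: take v2 = True.
The remaining clauses are satisfied by v3 = True, v6 = False, v7 = False, v9 = False, v10 = True.
Every clause has at least one true literal under this assignment.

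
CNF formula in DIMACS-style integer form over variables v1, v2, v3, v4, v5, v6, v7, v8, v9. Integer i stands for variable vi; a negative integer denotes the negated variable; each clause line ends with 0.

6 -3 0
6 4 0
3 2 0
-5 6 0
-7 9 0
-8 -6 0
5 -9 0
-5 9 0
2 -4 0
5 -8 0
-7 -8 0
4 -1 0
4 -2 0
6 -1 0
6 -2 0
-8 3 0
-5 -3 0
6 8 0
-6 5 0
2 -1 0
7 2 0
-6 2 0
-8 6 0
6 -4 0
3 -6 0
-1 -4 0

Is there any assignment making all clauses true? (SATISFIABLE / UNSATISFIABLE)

UNSATISFIABLE

v6 = True:
  propagation gives v8=False, v5=True, v9=True, v3=False; an empty clause results — contradiction.
v6 = False:
  propagation gives v3=False, v4=True; an empty clause results — contradiction.
Every branch closes, so no satisfying assignment exists.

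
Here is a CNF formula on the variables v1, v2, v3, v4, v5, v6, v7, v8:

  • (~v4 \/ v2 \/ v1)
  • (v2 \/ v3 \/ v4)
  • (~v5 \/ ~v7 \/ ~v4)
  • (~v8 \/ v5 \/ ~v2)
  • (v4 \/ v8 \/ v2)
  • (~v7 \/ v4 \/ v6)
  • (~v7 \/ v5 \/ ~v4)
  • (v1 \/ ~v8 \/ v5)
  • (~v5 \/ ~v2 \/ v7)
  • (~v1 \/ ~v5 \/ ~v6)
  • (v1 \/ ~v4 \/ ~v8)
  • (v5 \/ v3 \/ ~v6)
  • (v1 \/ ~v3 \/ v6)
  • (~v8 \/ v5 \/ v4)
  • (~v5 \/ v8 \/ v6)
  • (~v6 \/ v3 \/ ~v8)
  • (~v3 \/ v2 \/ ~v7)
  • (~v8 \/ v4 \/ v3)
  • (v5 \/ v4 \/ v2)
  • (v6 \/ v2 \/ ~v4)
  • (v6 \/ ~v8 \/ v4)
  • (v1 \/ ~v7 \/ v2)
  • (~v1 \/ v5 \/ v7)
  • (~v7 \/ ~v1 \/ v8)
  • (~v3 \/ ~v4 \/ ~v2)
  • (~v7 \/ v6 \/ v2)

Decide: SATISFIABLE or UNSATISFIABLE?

Branch on v1: take v1 = False.
Branch on v2: take v2 = True.
Try v3 = False.
For the remaining variables, v4 = True, v5 = False, v6 = False, v7 = False, v8 = False works.
So v1=0, v2=1, v3=0, v4=1, v5=0, v6=0, v7=0, v8=0 is a satisfying assignment.

SATISFIABLE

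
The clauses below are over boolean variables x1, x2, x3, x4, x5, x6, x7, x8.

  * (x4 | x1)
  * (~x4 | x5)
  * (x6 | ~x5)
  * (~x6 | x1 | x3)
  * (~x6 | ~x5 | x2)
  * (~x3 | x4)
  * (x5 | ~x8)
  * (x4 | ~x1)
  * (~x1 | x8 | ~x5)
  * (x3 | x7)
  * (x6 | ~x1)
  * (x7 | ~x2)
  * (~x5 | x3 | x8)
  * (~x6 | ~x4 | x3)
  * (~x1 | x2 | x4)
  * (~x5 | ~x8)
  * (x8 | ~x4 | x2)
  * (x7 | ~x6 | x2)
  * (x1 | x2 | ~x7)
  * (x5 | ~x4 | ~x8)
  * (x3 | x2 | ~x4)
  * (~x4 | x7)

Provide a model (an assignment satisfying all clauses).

x1 = F  x2 = T  x3 = T  x4 = T  x5 = T  x6 = T  x7 = T  x8 = F

Branch on x1: take x1 = False.
  then x4 is forced to True.
  then x5 is forced to True.
  then x6 is forced to True.
  then x3 is forced to True.
  then x2 is forced to True.
  then x7 is forced to True.
  then x8 is forced to False.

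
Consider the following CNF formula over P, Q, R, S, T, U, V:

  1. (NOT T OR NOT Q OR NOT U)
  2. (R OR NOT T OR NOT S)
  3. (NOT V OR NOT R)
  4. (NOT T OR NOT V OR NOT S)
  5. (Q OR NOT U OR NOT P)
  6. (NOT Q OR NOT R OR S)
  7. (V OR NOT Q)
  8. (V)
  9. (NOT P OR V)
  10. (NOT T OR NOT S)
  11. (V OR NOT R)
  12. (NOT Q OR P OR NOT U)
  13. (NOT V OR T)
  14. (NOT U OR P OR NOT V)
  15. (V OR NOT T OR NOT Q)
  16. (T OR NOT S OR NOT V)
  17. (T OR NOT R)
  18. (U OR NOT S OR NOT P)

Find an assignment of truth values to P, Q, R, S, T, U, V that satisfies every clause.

P=F  Q=F  R=F  S=F  T=T  U=F  V=T

The clause (V) is unit: V must be True.
(NOT R) is a unit clause, so R = False.
Unit propagation: (T) forces T = True.
The clause (NOT S) is unit: S must be False.
U occurs only negated in the remaining clauses — set U = False.
P, Q are now unconstrained; take P = False, Q = False.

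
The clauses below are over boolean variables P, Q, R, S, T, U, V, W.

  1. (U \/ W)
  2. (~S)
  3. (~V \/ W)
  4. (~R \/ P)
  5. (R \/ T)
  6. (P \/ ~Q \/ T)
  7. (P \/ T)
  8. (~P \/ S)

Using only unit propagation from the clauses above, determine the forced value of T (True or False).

True

Unit clause (~S) sets S = False.
(~P \/ S): since S = False, the clause reduces to (~P). P = False.
In (P \/ ~R), P is now false; ~R must hold, so R = False.
In (T \/ R), R is now false; T must hold, so T = True.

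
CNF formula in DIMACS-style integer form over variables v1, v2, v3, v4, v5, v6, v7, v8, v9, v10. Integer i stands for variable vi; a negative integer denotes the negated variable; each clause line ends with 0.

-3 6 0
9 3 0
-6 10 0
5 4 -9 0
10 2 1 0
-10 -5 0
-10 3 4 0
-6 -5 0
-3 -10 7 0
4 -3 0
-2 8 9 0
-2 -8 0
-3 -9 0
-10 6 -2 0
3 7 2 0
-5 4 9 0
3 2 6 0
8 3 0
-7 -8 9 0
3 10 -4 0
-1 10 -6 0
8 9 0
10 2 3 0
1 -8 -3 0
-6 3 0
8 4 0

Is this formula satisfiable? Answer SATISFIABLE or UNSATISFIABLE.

v3 = True:
  propagation gives v6=True, v10=True, v5=False, v7=True; an empty clause results — contradiction.
v3 = False:
  propagation gives v9=True, v8=True, v2=False, v7=True; an empty clause results — contradiction.
Every branch closes, so no satisfying assignment exists.

UNSATISFIABLE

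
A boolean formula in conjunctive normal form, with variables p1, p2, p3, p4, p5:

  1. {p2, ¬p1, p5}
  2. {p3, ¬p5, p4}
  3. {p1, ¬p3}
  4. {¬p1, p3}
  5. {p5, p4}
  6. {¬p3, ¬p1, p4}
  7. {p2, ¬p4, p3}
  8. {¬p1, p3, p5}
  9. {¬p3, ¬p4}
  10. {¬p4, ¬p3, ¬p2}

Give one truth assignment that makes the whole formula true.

p1=False, p2=True, p3=False, p4=True, p5=False

Try p1 = False.
  then p3 is forced to False.
The remaining clauses are satisfied by p2 = True, p4 = True, p5 = False.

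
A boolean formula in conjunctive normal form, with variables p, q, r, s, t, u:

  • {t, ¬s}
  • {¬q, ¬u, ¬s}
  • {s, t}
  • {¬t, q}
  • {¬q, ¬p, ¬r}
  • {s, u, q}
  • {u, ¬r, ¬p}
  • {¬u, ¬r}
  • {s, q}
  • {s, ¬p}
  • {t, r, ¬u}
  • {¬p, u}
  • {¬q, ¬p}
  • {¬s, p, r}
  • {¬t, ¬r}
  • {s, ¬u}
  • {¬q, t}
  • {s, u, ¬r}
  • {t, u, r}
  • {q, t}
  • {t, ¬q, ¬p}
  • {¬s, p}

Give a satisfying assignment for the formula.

p=F, q=T, r=F, s=F, t=T, u=F

Set p = False and propagate.
  then s is forced to False.
  then t is forced to True.
  then q is forced to True.
  then r is forced to False.
  then u is forced to False.
Every clause has at least one true literal under this assignment.
Check each clause:
  1. {¬s, t} — ¬s is true.
  2. {¬s, ¬u, ¬q} — ¬u is true.
  3. {s, t} — t is true.
  4. {¬t, q} — q is true.
  5. {¬p, ¬r, ¬q} — ¬r is true.
  6. {u, s, q} — q is true.
  7. {¬p, u, ¬r} — ¬r is true.
  8. {¬u, ¬r} — ¬u is true.
  9. {q, s} — q is true.
  10. {s, ¬p} — ¬p is true.
  11. {r, t, ¬u} — ¬u is true.
  12. {u, ¬p} — ¬p is true.
  13. {¬p, ¬q} — ¬p is true.
  14. {p, r, ¬s} — ¬s is true.
  15. {¬r, ¬t} — ¬r is true.
  16. {¬u, s} — ¬u is true.
  17. {t, ¬q} — t is true.
  18. {¬r, s, u} — ¬r is true.
  19. {r, u, t} — t is true.
  20. {q, t} — q is true.
  21. {¬q, t, ¬p} — t is true.
  22. {¬s, p} — ¬s is true.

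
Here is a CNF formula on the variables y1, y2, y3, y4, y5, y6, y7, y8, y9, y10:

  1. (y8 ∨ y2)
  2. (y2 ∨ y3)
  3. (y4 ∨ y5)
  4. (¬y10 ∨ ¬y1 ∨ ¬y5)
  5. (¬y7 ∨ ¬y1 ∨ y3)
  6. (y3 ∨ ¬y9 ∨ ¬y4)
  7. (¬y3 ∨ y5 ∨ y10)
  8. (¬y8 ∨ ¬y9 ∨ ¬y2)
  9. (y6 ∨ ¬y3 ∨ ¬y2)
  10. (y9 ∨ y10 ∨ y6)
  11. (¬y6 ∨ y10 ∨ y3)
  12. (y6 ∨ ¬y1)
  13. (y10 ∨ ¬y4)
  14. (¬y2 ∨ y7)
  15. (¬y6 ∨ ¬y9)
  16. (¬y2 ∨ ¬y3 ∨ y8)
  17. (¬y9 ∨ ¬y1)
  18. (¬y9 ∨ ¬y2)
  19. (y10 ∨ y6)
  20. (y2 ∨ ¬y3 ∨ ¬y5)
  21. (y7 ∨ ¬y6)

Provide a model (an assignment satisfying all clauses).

y1 occurs only negated in the remaining clauses — set y1 = False.
Try y2 = True.
  then y7 is forced to True.
  then y9 is forced to False.
Set y3 = False and propagate.
Set y4 = False and propagate.
  then y5 is forced to True.
The remaining clauses are satisfied by y6 = True, y8 = False, y10 = True.

y1=F, y2=T, y3=F, y4=F, y5=T, y6=T, y7=T, y8=F, y9=F, y10=T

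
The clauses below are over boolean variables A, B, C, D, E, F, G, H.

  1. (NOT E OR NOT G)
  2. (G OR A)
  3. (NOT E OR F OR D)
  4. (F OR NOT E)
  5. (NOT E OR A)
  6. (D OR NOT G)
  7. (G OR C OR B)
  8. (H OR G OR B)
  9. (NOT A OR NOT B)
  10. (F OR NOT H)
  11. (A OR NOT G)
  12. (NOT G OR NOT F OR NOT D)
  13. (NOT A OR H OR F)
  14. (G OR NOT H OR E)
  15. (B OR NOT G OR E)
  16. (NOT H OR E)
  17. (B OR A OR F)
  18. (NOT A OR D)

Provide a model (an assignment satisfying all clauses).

C occurs only positively in the remaining clauses — set C = True.
Try A = True.
  then B is forced to False.
  then D is forced to True.
The remaining clauses are satisfied by E = True, F = True, G = False, H = True.
Every clause has at least one true literal under this assignment.
Check each clause:
  1. (NOT G OR NOT E) — NOT G is true.
  2. (G OR A) — A is true.
  3. (NOT E OR F OR D) — D is true.
  4. (F OR NOT E) — F is true.
  5. (A OR NOT E) — A is true.
  6. (NOT G OR D) — NOT G is true.
  7. (B OR G OR C) — C is true.
  8. (G OR H OR B) — H is true.
  9. (NOT B OR NOT A) — NOT B is true.
  10. (NOT H OR F) — F is true.
  11. (A OR NOT G) — NOT G is true.
  12. (NOT G OR NOT F OR NOT D) — NOT G is true.
  13. (F OR NOT A OR H) — H is true.
  14. (NOT H OR G OR E) — E is true.
  15. (B OR NOT G OR E) — NOT G is true.
  16. (NOT H OR E) — E is true.
  17. (F OR A OR B) — A is true.
  18. (D OR NOT A) — D is true.

A=True, B=False, C=True, D=True, E=True, F=True, G=False, H=True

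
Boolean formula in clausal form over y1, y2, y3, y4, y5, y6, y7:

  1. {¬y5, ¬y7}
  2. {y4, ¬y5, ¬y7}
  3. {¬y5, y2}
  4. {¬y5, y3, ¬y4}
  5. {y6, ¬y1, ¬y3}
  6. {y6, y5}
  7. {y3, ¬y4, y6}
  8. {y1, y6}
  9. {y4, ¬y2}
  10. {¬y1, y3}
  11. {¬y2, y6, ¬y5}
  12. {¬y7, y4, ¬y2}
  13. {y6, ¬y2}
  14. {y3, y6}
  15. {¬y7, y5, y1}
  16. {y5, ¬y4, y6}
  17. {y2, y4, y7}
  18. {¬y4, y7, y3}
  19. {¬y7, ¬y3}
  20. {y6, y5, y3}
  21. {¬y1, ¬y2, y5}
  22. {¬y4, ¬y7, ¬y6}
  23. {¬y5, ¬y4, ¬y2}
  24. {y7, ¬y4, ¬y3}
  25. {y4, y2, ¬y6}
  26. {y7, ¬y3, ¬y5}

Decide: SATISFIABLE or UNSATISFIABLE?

UNSATISFIABLE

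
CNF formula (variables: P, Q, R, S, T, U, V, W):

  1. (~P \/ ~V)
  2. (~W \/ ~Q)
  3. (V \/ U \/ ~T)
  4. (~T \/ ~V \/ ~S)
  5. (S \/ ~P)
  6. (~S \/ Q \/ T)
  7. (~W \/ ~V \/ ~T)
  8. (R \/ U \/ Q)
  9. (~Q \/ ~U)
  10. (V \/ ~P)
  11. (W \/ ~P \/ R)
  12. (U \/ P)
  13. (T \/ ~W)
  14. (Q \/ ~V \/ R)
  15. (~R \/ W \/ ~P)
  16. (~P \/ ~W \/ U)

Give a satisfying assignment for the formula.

P=False, Q=False, R=True, S=False, T=False, U=True, V=True, W=False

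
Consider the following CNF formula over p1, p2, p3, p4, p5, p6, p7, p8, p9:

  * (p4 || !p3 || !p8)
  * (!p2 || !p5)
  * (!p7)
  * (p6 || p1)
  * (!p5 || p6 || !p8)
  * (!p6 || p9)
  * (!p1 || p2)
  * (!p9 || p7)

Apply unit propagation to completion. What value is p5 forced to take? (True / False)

(!p7) is a unit clause: p7 = False.
(p7 || !p9): since p7 = False, the clause reduces to (!p9). p9 = False.
From (p9 || !p6) and p9 = False: p6 = False.
(p6 || p1) with p6 = False leaves only p1, so p1 = True.
(p2 || !p1) with p1 = True leaves only p2, so p2 = True.
(!p2 || !p5) with p2 = True leaves only !p5, so p5 = False.

False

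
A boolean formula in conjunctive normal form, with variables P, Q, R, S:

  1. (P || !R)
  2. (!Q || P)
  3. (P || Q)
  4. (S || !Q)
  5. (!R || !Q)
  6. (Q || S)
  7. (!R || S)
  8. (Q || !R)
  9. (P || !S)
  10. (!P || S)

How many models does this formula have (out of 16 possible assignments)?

Satisfying assignments:
  P=T Q=F R=F S=T
  P=T Q=T R=F S=T
That's 2 in total.

2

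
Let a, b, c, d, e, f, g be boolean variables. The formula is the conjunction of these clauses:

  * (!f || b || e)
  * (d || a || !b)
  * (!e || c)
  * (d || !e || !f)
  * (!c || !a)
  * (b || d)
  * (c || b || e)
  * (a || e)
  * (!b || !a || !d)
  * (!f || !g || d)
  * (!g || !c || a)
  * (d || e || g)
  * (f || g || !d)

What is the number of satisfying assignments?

The models are:
  a=F b=F c=T d=T e=T f=T g=F
  a=F b=T c=T d=T e=T f=T g=F
  a=T b=T c=F d=F e=F f=F g=T
That's 3 in total.

3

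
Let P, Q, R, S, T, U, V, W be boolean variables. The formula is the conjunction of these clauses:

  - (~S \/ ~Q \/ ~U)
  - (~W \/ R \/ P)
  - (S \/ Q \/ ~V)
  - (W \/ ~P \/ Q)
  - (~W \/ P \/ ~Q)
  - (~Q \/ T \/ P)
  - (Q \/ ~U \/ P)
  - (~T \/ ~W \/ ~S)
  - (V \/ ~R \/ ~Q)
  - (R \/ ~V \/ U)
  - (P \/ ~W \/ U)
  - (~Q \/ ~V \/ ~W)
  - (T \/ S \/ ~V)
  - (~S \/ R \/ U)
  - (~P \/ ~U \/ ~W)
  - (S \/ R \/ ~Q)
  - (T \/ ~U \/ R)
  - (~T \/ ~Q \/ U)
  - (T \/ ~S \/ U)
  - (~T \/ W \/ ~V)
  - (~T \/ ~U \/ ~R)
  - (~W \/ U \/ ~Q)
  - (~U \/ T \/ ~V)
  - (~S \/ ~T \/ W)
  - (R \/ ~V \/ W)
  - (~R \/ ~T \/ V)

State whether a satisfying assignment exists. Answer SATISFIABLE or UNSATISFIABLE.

Set P = False and propagate.
Set Q = False and propagate.
  then U is forced to False.
  then W is forced to False.
Try R = True.
For the remaining variables, S = False, T = False, V = False works.
So P = False, Q = False, R = True, S = False, T = False, U = False, V = False, W = False is a satisfying assignment.

SATISFIABLE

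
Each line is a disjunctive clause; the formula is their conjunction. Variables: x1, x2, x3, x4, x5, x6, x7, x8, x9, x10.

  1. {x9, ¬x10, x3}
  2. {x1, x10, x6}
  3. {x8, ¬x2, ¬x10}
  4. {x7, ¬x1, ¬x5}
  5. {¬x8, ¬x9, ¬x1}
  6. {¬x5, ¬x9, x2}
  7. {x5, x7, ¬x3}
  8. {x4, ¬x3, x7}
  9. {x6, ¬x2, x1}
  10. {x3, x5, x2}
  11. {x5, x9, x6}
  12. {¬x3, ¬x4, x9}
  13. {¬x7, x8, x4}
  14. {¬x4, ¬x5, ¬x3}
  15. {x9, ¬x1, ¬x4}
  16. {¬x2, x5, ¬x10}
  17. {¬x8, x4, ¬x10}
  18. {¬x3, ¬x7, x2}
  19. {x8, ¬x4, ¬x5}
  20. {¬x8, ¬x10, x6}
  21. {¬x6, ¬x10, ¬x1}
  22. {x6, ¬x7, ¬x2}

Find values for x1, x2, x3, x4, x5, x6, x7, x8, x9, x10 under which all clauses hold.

x1=F  x2=T  x3=T  x4=T  x5=F  x6=T  x7=T  x8=T  x9=T  x10=F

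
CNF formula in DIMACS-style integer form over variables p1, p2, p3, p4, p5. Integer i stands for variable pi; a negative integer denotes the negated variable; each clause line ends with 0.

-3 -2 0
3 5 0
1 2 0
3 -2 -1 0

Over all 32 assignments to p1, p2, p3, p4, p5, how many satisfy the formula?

Split on p2, then p3.
  p2=1, p3=1: a clause becomes empty — 0.
  p2=1, p3=0: remaining (p1,p4,p5) ∈ {(0,0,1); (0,1,1)} — 2.
  p2=0, p3=1: remaining (p1,p4,p5) ∈ {(1,0,0); (1,0,1); (1,1,0); (1,1,1)} — 4.
  p2=0, p3=0: remaining (p1,p4,p5) ∈ {(1,0,1); (1,1,1)} — 2.
Total: 0 + 2 + 4 + 2 = 8.

8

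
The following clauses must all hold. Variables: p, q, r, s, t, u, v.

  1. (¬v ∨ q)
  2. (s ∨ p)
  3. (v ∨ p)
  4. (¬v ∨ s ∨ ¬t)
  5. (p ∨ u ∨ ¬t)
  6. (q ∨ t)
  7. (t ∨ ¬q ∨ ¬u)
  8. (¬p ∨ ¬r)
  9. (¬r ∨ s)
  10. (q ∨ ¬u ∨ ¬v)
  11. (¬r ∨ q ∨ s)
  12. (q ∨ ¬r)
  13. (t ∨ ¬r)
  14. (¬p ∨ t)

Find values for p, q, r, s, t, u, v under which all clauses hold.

Pure literal: r appears only negated; assign r = False.
Pure literal: s appears only positively; assign s = True.
Set p = True and propagate.
  then t is forced to True.
Try q = True.
u, v are now unconstrained; take u = True, v = True.
Every clause has at least one true literal under this assignment.

p=True, q=True, r=False, s=True, t=True, u=True, v=True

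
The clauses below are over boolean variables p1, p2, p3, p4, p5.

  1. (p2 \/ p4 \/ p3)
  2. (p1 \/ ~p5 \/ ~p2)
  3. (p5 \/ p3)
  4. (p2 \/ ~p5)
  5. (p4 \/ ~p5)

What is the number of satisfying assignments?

10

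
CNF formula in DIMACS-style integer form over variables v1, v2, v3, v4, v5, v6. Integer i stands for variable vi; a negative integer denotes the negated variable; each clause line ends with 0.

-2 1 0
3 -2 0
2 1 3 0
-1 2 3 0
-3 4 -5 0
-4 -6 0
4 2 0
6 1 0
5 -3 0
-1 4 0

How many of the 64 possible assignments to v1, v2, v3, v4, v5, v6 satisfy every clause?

The models are:
  v1=1 v2=0 v3=1 v4=1 v5=1 v6=0
  v1=1 v2=1 v3=1 v4=1 v5=1 v6=0
Count: 2.

2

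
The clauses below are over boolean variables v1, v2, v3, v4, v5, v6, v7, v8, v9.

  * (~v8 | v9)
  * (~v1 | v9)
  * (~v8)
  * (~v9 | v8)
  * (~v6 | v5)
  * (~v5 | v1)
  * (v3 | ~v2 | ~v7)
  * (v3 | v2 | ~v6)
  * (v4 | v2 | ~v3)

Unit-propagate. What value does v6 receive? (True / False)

(~v8) stands alone — v8 = False.
(v8 | ~v9): since v8 = False, the clause reduces to (~v9). v9 = False.
(v9 | ~v1): since v9 = False, the clause reduces to (~v1). v1 = False.
(~v5 | v1) with v1 = False leaves only ~v5, so v5 = False.
From (~v6 | v5) and v5 = False: v6 = False.

False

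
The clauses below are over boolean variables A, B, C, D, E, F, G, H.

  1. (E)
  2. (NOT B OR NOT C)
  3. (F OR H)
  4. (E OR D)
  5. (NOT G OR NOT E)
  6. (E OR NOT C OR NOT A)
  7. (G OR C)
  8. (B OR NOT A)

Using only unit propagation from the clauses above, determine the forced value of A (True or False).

False

(E) is a unit clause: E = True.
(NOT G OR NOT E): since E = True, the clause reduces to (NOT G). G = False.
(G OR C) with G = False leaves only C, so C = True.
From (NOT B OR NOT C) and C = True: B = False.
(B OR NOT A): since B = False, the clause reduces to (NOT A). A = False.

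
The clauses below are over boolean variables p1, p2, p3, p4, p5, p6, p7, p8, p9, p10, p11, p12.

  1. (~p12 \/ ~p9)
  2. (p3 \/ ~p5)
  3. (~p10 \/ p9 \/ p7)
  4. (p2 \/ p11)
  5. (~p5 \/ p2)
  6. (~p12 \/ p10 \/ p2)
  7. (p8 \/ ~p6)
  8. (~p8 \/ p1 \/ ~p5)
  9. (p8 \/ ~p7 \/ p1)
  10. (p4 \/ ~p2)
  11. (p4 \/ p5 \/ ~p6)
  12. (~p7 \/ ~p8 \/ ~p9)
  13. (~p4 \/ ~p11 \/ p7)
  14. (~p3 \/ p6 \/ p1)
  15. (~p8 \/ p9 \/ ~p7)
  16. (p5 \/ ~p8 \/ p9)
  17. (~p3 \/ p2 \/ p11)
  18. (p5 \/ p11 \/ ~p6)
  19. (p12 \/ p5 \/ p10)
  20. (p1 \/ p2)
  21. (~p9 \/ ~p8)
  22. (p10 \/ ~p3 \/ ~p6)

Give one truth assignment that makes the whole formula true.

p1=T, p2=T, p3=T, p4=T, p5=T, p6=F, p7=T, p8=F, p9=F, p10=T, p11=F, p12=T

p1 occurs only positively in the remaining clauses — set p1 = True.
Try p2 = True.
  then p4 is forced to True.
Try p3 = True.
The remaining clauses are satisfied by p5 = True, p6 = False, p7 = True, p8 = False, p9 = False, p10 = True, p11 = False, p12 = True.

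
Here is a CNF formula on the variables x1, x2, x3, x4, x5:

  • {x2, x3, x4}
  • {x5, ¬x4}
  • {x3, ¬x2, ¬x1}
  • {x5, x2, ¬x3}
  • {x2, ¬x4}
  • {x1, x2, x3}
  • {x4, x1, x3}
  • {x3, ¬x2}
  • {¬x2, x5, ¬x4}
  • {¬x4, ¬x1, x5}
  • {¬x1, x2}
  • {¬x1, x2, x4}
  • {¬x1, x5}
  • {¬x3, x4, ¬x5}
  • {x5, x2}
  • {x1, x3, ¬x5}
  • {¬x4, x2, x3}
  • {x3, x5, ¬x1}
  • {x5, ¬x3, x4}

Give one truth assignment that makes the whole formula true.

Branch on x1: take x1 = False.
Set x2 = True and propagate.
  then x3 is forced to True.
Set x4 = True and propagate.
  then x5 is forced to True.

x1=F, x2=T, x3=T, x4=T, x5=T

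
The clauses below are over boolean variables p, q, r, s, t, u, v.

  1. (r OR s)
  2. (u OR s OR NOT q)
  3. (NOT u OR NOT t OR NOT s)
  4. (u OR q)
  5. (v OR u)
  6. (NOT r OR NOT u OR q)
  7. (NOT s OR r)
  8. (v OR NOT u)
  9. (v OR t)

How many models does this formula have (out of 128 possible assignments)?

10

Case analysis on u and s:
  u=T, s=T: remaining (p,q,r,t,v) ∈ {(F,T,T,F,T); (T,T,T,F,T)} — 2.
  u=T, s=F: remaining (p,q,r,t,v) ∈ {(F,T,T,F,T); (F,T,T,T,T); (T,T,T,F,T); (T,T,T,T,T)} — 4.
  u=F, s=T: remaining (p,q,r,t,v) ∈ {(F,T,T,F,T); (F,T,T,T,T); (T,T,T,F,T); (T,T,T,T,T)} — 4.
  u=F, s=F: a clause becomes empty — 0.
Total: 2 + 4 + 4 + 0 = 10.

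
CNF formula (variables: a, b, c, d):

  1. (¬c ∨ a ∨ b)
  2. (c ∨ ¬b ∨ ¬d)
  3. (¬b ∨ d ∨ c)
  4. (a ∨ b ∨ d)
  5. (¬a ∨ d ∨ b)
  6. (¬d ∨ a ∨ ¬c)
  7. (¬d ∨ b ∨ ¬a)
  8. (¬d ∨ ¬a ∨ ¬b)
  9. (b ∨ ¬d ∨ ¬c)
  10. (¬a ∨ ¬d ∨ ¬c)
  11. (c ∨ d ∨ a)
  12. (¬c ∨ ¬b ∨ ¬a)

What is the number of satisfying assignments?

2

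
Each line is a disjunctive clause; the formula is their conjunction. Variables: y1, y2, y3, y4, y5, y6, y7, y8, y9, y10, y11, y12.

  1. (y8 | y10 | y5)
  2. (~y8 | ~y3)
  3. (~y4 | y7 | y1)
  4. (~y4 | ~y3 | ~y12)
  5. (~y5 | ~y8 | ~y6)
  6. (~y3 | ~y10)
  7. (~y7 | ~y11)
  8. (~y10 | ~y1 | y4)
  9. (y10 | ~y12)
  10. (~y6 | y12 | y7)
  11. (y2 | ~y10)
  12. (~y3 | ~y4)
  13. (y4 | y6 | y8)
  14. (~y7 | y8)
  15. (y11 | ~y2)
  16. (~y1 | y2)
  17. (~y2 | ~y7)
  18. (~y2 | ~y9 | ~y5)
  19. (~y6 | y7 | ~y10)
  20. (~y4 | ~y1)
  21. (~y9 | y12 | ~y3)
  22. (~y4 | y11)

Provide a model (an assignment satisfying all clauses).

y1=False, y2=True, y3=False, y4=False, y5=False, y6=False, y7=False, y8=True, y9=True, y10=False, y11=True, y12=False

Check each clause:
  1. (y5 | y10 | y8) — y8 is true.
  2. (~y8 | ~y3) — ~y3 is true.
  3. (y7 | ~y4 | y1) — ~y4 is true.
  4. (~y3 | ~y4 | ~y12) — ~y12 is true.
  5. (~y6 | ~y5 | ~y8) — ~y6 is true.
  6. (~y10 | ~y3) — ~y3 is true.
  7. (~y11 | ~y7) — ~y7 is true.
  8. (y4 | ~y1 | ~y10) — ~y1 is true.
  9. (~y12 | y10) — ~y12 is true.
  10. (y12 | ~y6 | y7) — ~y6 is true.
  11. (y2 | ~y10) — y2 is true.
  12. (~y3 | ~y4) — ~y4 is true.
  13. (y6 | y4 | y8) — y8 is true.
  14. (y8 | ~y7) — y8 is true.
  15. (~y2 | y11) — y11 is true.
  16. (~y1 | y2) — y2 is true.
  17. (~y2 | ~y7) — ~y7 is true.
  18. (~y2 | ~y5 | ~y9) — ~y5 is true.
  19. (y7 | ~y6 | ~y10) — ~y6 is true.
  20. (~y1 | ~y4) — ~y4 is true.
  21. (~y3 | y12 | ~y9) — ~y3 is true.
  22. (~y4 | y11) — y11 is true.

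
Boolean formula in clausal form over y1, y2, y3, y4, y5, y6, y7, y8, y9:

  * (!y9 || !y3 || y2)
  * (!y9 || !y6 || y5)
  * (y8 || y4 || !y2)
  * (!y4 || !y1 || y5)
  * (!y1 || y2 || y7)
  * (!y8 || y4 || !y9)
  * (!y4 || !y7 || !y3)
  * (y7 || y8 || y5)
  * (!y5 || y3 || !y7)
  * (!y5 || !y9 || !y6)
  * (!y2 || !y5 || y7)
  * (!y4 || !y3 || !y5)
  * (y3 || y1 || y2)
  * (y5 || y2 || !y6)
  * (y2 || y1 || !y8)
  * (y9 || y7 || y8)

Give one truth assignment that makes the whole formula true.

y1 = False  y2 = True  y3 = False  y4 = False  y5 = False  y6 = False  y7 = False  y8 = True  y9 = False

Check each clause:
  1. (!y3 || y2 || !y9) — y2 is true.
  2. (!y6 || y5 || !y9) — !y6 is true.
  3. (!y2 || y8 || y4) — y8 is true.
  4. (!y1 || y5 || !y4) — !y4 is true.
  5. (y2 || y7 || !y1) — y2 is true.
  6. (y4 || !y8 || !y9) — !y9 is true.
  7. (!y7 || !y4 || !y3) — !y7 is true.
  8. (y5 || y8 || y7) — y8 is true.
  9. (y3 || !y7 || !y5) — !y7 is true.
  10. (!y6 || !y9 || !y5) — !y6 is true.
  11. (y7 || !y5 || !y2) — !y5 is true.
  12. (!y4 || !y3 || !y5) — !y5 is true.
  13. (y3 || y2 || y1) — y2 is true.
  14. (!y6 || y5 || y2) — y2 is true.
  15. (!y8 || y2 || y1) — y2 is true.
  16. (y9 || y7 || y8) — y8 is true.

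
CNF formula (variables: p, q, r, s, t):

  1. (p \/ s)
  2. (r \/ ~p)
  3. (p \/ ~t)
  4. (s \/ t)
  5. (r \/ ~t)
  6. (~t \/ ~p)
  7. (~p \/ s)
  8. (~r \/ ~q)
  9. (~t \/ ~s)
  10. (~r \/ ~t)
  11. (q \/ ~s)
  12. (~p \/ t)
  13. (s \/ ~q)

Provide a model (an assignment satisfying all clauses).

p=F, q=T, r=F, s=T, t=F

Set p = False and propagate.
  then s is forced to True.
  then t is forced to False.
  then q is forced to True.
  then r is forced to False.
Every clause has at least one true literal under this assignment.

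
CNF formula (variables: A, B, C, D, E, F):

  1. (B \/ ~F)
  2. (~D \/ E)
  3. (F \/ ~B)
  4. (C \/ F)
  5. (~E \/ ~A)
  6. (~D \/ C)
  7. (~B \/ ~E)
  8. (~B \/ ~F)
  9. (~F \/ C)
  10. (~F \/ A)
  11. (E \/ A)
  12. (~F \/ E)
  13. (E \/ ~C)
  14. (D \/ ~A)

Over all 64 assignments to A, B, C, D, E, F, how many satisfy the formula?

2

The models are:
  A=F B=F C=T D=F E=T F=F
  A=F B=F C=T D=T E=T F=F
That's 2 in total.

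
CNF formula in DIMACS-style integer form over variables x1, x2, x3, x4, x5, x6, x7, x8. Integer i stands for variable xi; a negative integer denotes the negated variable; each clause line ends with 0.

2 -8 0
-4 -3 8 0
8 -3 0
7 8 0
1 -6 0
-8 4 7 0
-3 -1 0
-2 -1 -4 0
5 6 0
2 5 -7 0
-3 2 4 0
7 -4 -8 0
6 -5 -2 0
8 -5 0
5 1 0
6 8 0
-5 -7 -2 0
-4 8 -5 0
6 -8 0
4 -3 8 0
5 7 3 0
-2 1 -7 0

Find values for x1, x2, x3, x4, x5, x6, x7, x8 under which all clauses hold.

x1=1  x2=1  x3=0  x4=0  x5=0  x6=1  x7=1  x8=0

Set x1 = True and propagate.
  then x3 is forced to False.
Try x2 = True.
  then x4 is forced to False.
For the remaining variables, x5 = False, x6 = True, x7 = True, x8 = False works.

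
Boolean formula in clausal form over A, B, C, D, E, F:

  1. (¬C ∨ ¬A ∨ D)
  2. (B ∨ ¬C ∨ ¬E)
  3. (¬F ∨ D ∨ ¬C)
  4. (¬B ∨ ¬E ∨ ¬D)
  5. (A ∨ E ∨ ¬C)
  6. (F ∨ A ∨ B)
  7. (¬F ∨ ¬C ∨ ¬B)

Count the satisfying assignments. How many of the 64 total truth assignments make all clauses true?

28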